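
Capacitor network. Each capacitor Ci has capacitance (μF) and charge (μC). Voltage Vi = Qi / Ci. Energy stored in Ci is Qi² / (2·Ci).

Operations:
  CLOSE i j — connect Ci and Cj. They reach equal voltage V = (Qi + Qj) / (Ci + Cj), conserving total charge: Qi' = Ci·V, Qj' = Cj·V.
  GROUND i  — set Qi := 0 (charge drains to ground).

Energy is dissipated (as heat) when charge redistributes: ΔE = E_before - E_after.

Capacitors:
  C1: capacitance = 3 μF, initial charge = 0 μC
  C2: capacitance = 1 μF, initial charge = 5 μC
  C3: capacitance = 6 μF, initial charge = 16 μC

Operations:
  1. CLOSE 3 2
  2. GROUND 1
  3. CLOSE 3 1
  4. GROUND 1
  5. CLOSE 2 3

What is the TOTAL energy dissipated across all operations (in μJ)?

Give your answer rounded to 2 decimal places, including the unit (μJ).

Answer: 17.76 μJ

Derivation:
Initial: C1(3μF, Q=0μC, V=0.00V), C2(1μF, Q=5μC, V=5.00V), C3(6μF, Q=16μC, V=2.67V)
Op 1: CLOSE 3-2: Q_total=21.00, C_total=7.00, V=3.00; Q3=18.00, Q2=3.00; dissipated=2.333
Op 2: GROUND 1: Q1=0; energy lost=0.000
Op 3: CLOSE 3-1: Q_total=18.00, C_total=9.00, V=2.00; Q3=12.00, Q1=6.00; dissipated=9.000
Op 4: GROUND 1: Q1=0; energy lost=6.000
Op 5: CLOSE 2-3: Q_total=15.00, C_total=7.00, V=2.14; Q2=2.14, Q3=12.86; dissipated=0.429
Total dissipated: 17.762 μJ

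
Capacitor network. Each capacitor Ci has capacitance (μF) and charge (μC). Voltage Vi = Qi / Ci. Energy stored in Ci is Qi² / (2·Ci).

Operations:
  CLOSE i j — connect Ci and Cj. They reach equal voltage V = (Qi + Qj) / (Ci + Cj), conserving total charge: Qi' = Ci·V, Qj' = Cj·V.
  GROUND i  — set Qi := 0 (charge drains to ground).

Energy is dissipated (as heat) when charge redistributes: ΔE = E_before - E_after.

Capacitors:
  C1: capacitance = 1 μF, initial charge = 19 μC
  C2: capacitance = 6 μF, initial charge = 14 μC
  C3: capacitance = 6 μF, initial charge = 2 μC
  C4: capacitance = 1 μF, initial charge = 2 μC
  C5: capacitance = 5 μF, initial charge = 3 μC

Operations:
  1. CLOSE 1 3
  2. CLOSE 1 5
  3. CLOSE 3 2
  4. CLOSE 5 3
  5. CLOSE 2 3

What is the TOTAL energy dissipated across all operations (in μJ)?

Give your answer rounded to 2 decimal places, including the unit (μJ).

Initial: C1(1μF, Q=19μC, V=19.00V), C2(6μF, Q=14μC, V=2.33V), C3(6μF, Q=2μC, V=0.33V), C4(1μF, Q=2μC, V=2.00V), C5(5μF, Q=3μC, V=0.60V)
Op 1: CLOSE 1-3: Q_total=21.00, C_total=7.00, V=3.00; Q1=3.00, Q3=18.00; dissipated=149.333
Op 2: CLOSE 1-5: Q_total=6.00, C_total=6.00, V=1.00; Q1=1.00, Q5=5.00; dissipated=2.400
Op 3: CLOSE 3-2: Q_total=32.00, C_total=12.00, V=2.67; Q3=16.00, Q2=16.00; dissipated=0.667
Op 4: CLOSE 5-3: Q_total=21.00, C_total=11.00, V=1.91; Q5=9.55, Q3=11.45; dissipated=3.788
Op 5: CLOSE 2-3: Q_total=27.45, C_total=12.00, V=2.29; Q2=13.73, Q3=13.73; dissipated=0.861
Total dissipated: 157.049 μJ

Answer: 157.05 μJ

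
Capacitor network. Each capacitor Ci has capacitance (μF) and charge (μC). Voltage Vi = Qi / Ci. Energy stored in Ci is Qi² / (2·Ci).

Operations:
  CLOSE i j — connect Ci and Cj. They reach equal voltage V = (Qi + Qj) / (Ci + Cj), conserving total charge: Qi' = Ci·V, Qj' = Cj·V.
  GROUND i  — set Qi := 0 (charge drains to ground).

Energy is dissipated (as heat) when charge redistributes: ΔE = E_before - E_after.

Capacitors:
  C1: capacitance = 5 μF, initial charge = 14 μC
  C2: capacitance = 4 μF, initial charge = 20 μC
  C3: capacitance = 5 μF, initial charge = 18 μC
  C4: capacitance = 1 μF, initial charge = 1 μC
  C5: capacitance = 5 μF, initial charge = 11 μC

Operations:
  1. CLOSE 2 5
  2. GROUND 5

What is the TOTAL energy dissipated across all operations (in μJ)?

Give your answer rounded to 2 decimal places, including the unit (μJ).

Answer: 38.37 μJ

Derivation:
Initial: C1(5μF, Q=14μC, V=2.80V), C2(4μF, Q=20μC, V=5.00V), C3(5μF, Q=18μC, V=3.60V), C4(1μF, Q=1μC, V=1.00V), C5(5μF, Q=11μC, V=2.20V)
Op 1: CLOSE 2-5: Q_total=31.00, C_total=9.00, V=3.44; Q2=13.78, Q5=17.22; dissipated=8.711
Op 2: GROUND 5: Q5=0; energy lost=29.660
Total dissipated: 38.372 μJ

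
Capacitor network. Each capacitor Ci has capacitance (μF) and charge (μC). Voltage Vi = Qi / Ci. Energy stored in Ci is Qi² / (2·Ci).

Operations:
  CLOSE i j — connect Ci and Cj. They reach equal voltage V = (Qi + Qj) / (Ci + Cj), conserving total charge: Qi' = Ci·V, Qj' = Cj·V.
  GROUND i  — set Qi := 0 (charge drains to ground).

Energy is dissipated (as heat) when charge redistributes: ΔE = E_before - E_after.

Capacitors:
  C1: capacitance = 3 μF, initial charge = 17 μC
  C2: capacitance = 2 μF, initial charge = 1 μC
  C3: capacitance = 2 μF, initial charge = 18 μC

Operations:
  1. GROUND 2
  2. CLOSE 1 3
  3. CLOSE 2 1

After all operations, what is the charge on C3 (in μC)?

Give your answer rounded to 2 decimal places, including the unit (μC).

Answer: 14.00 μC

Derivation:
Initial: C1(3μF, Q=17μC, V=5.67V), C2(2μF, Q=1μC, V=0.50V), C3(2μF, Q=18μC, V=9.00V)
Op 1: GROUND 2: Q2=0; energy lost=0.250
Op 2: CLOSE 1-3: Q_total=35.00, C_total=5.00, V=7.00; Q1=21.00, Q3=14.00; dissipated=6.667
Op 3: CLOSE 2-1: Q_total=21.00, C_total=5.00, V=4.20; Q2=8.40, Q1=12.60; dissipated=29.400
Final charges: Q1=12.60, Q2=8.40, Q3=14.00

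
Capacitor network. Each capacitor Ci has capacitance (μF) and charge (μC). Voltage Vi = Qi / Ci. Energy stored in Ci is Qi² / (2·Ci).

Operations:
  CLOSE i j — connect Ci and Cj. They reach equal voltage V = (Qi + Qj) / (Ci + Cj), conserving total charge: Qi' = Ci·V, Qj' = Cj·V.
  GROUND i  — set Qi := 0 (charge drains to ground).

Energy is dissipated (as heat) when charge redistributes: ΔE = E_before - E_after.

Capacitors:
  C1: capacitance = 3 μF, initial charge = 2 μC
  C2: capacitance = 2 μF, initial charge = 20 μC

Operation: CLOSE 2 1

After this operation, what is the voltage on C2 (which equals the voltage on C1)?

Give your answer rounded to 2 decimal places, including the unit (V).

Answer: 4.40 V

Derivation:
Initial: C1(3μF, Q=2μC, V=0.67V), C2(2μF, Q=20μC, V=10.00V)
Op 1: CLOSE 2-1: Q_total=22.00, C_total=5.00, V=4.40; Q2=8.80, Q1=13.20; dissipated=52.267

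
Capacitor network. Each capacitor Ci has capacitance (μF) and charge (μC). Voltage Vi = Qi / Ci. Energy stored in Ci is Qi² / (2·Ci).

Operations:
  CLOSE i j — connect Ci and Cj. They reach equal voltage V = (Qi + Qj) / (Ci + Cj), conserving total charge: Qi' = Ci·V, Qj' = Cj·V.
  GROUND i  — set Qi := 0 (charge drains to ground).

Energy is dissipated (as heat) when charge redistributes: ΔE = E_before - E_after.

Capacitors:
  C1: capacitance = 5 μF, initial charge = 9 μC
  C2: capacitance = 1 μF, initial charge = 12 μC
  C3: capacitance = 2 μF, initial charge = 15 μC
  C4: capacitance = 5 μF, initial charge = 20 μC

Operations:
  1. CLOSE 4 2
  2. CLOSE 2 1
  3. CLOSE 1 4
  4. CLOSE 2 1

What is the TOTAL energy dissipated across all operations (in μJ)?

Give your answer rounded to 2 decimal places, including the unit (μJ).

Answer: 43.61 μJ

Derivation:
Initial: C1(5μF, Q=9μC, V=1.80V), C2(1μF, Q=12μC, V=12.00V), C3(2μF, Q=15μC, V=7.50V), C4(5μF, Q=20μC, V=4.00V)
Op 1: CLOSE 4-2: Q_total=32.00, C_total=6.00, V=5.33; Q4=26.67, Q2=5.33; dissipated=26.667
Op 2: CLOSE 2-1: Q_total=14.33, C_total=6.00, V=2.39; Q2=2.39, Q1=11.94; dissipated=5.202
Op 3: CLOSE 1-4: Q_total=38.61, C_total=10.00, V=3.86; Q1=19.31, Q4=19.31; dissipated=10.837
Op 4: CLOSE 2-1: Q_total=21.69, C_total=6.00, V=3.62; Q2=3.62, Q1=18.08; dissipated=0.903
Total dissipated: 43.609 μJ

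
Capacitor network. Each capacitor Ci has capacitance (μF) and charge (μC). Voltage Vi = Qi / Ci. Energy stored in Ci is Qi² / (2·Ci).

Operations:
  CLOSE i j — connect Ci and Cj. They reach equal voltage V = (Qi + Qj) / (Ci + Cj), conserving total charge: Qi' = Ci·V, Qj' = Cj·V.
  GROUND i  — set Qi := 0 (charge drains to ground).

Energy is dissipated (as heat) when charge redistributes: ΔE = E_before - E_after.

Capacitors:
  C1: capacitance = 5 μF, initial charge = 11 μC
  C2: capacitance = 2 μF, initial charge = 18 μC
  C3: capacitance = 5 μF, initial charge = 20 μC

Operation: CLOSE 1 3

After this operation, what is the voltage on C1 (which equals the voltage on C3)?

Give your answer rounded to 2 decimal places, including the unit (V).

Initial: C1(5μF, Q=11μC, V=2.20V), C2(2μF, Q=18μC, V=9.00V), C3(5μF, Q=20μC, V=4.00V)
Op 1: CLOSE 1-3: Q_total=31.00, C_total=10.00, V=3.10; Q1=15.50, Q3=15.50; dissipated=4.050

Answer: 3.10 V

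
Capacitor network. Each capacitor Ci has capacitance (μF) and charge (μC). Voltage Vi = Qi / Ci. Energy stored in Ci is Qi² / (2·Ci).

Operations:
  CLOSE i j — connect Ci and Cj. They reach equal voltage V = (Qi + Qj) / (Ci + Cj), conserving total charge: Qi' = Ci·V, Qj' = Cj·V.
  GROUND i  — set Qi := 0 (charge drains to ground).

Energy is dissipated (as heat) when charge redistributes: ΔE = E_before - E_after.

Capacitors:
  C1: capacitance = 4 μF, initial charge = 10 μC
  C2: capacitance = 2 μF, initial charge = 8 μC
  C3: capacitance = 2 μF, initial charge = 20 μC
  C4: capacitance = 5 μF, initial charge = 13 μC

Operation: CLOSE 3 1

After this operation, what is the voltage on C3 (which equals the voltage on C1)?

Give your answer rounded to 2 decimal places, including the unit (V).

Initial: C1(4μF, Q=10μC, V=2.50V), C2(2μF, Q=8μC, V=4.00V), C3(2μF, Q=20μC, V=10.00V), C4(5μF, Q=13μC, V=2.60V)
Op 1: CLOSE 3-1: Q_total=30.00, C_total=6.00, V=5.00; Q3=10.00, Q1=20.00; dissipated=37.500

Answer: 5.00 V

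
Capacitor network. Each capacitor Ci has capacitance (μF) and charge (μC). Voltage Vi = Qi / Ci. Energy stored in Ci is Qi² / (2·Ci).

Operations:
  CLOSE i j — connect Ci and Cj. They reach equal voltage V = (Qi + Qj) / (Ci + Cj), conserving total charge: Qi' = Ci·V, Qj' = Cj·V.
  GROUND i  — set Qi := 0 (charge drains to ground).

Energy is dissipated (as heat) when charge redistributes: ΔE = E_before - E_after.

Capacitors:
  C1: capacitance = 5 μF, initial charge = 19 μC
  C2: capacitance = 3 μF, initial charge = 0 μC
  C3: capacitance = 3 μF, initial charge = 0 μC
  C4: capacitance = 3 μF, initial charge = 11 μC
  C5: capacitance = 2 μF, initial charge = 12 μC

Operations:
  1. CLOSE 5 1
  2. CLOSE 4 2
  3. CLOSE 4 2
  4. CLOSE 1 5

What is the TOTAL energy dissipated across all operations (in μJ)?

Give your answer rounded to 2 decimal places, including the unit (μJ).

Initial: C1(5μF, Q=19μC, V=3.80V), C2(3μF, Q=0μC, V=0.00V), C3(3μF, Q=0μC, V=0.00V), C4(3μF, Q=11μC, V=3.67V), C5(2μF, Q=12μC, V=6.00V)
Op 1: CLOSE 5-1: Q_total=31.00, C_total=7.00, V=4.43; Q5=8.86, Q1=22.14; dissipated=3.457
Op 2: CLOSE 4-2: Q_total=11.00, C_total=6.00, V=1.83; Q4=5.50, Q2=5.50; dissipated=10.083
Op 3: CLOSE 4-2: Q_total=11.00, C_total=6.00, V=1.83; Q4=5.50, Q2=5.50; dissipated=0.000
Op 4: CLOSE 1-5: Q_total=31.00, C_total=7.00, V=4.43; Q1=22.14, Q5=8.86; dissipated=0.000
Total dissipated: 13.540 μJ

Answer: 13.54 μJ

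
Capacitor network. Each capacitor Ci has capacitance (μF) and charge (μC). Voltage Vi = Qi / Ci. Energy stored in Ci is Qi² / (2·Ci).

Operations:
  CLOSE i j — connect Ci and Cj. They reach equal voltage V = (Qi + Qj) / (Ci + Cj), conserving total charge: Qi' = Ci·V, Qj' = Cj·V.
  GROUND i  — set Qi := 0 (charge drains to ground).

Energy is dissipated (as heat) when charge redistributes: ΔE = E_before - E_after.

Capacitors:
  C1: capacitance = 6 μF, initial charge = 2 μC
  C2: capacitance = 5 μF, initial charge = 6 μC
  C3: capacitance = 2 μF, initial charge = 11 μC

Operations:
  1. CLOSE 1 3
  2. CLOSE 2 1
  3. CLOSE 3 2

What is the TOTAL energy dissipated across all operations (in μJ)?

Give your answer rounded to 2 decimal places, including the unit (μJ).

Answer: 20.29 μJ

Derivation:
Initial: C1(6μF, Q=2μC, V=0.33V), C2(5μF, Q=6μC, V=1.20V), C3(2μF, Q=11μC, V=5.50V)
Op 1: CLOSE 1-3: Q_total=13.00, C_total=8.00, V=1.62; Q1=9.75, Q3=3.25; dissipated=20.021
Op 2: CLOSE 2-1: Q_total=15.75, C_total=11.00, V=1.43; Q2=7.16, Q1=8.59; dissipated=0.246
Op 3: CLOSE 3-2: Q_total=10.41, C_total=7.00, V=1.49; Q3=2.97, Q2=7.44; dissipated=0.027
Total dissipated: 20.294 μJ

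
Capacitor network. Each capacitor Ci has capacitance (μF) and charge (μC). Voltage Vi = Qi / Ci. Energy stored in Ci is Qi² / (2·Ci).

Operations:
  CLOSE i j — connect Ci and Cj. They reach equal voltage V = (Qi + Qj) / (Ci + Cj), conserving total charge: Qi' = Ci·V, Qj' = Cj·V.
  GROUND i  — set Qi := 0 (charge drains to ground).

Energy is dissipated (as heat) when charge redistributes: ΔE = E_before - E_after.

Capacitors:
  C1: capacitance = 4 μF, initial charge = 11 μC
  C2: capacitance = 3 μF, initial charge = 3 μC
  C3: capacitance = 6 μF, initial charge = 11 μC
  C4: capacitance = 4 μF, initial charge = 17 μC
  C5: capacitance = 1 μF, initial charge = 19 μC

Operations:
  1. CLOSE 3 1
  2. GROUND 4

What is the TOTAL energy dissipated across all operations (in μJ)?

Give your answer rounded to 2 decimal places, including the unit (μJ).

Initial: C1(4μF, Q=11μC, V=2.75V), C2(3μF, Q=3μC, V=1.00V), C3(6μF, Q=11μC, V=1.83V), C4(4μF, Q=17μC, V=4.25V), C5(1μF, Q=19μC, V=19.00V)
Op 1: CLOSE 3-1: Q_total=22.00, C_total=10.00, V=2.20; Q3=13.20, Q1=8.80; dissipated=1.008
Op 2: GROUND 4: Q4=0; energy lost=36.125
Total dissipated: 37.133 μJ

Answer: 37.13 μJ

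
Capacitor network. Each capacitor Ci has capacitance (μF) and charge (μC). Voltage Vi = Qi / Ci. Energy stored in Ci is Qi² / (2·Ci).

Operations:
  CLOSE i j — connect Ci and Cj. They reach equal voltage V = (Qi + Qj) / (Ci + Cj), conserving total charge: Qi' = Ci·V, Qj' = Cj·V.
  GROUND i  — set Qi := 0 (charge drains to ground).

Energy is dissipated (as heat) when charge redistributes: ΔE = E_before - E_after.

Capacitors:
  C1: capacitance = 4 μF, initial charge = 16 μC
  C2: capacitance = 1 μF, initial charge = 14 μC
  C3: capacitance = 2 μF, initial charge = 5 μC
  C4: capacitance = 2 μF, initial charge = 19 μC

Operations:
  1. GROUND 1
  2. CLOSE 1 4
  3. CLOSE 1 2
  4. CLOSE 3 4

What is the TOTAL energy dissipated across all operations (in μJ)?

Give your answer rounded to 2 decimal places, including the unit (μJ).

Initial: C1(4μF, Q=16μC, V=4.00V), C2(1μF, Q=14μC, V=14.00V), C3(2μF, Q=5μC, V=2.50V), C4(2μF, Q=19μC, V=9.50V)
Op 1: GROUND 1: Q1=0; energy lost=32.000
Op 2: CLOSE 1-4: Q_total=19.00, C_total=6.00, V=3.17; Q1=12.67, Q4=6.33; dissipated=60.167
Op 3: CLOSE 1-2: Q_total=26.67, C_total=5.00, V=5.33; Q1=21.33, Q2=5.33; dissipated=46.944
Op 4: CLOSE 3-4: Q_total=11.33, C_total=4.00, V=2.83; Q3=5.67, Q4=5.67; dissipated=0.222
Total dissipated: 139.333 μJ

Answer: 139.33 μJ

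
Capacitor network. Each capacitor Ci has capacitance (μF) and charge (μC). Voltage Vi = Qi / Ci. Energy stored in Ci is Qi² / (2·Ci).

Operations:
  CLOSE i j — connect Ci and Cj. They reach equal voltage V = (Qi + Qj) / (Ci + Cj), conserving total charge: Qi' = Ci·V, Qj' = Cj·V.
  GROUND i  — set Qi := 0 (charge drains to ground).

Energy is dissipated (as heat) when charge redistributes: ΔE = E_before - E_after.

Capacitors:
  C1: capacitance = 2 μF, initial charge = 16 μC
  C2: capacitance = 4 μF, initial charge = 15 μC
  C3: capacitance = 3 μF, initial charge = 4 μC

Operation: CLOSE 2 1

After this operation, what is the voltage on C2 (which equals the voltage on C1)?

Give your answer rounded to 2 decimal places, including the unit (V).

Answer: 5.17 V

Derivation:
Initial: C1(2μF, Q=16μC, V=8.00V), C2(4μF, Q=15μC, V=3.75V), C3(3μF, Q=4μC, V=1.33V)
Op 1: CLOSE 2-1: Q_total=31.00, C_total=6.00, V=5.17; Q2=20.67, Q1=10.33; dissipated=12.042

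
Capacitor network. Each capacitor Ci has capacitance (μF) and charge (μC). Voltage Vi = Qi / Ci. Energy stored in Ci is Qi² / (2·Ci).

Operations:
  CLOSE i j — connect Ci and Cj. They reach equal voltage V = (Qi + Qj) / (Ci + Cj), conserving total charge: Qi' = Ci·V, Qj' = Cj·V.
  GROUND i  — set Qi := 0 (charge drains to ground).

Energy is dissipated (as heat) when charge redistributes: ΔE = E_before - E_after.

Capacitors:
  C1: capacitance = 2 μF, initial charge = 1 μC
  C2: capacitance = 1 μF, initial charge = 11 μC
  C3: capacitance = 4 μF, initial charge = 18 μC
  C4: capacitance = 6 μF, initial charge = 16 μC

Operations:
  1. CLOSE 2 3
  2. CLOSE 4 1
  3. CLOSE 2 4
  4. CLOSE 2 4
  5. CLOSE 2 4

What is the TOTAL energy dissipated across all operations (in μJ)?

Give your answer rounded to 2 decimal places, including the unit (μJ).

Answer: 26.21 μJ

Derivation:
Initial: C1(2μF, Q=1μC, V=0.50V), C2(1μF, Q=11μC, V=11.00V), C3(4μF, Q=18μC, V=4.50V), C4(6μF, Q=16μC, V=2.67V)
Op 1: CLOSE 2-3: Q_total=29.00, C_total=5.00, V=5.80; Q2=5.80, Q3=23.20; dissipated=16.900
Op 2: CLOSE 4-1: Q_total=17.00, C_total=8.00, V=2.12; Q4=12.75, Q1=4.25; dissipated=3.521
Op 3: CLOSE 2-4: Q_total=18.55, C_total=7.00, V=2.65; Q2=2.65, Q4=15.90; dissipated=5.788
Op 4: CLOSE 2-4: Q_total=18.55, C_total=7.00, V=2.65; Q2=2.65, Q4=15.90; dissipated=0.000
Op 5: CLOSE 2-4: Q_total=18.55, C_total=7.00, V=2.65; Q2=2.65, Q4=15.90; dissipated=0.000
Total dissipated: 26.209 μJ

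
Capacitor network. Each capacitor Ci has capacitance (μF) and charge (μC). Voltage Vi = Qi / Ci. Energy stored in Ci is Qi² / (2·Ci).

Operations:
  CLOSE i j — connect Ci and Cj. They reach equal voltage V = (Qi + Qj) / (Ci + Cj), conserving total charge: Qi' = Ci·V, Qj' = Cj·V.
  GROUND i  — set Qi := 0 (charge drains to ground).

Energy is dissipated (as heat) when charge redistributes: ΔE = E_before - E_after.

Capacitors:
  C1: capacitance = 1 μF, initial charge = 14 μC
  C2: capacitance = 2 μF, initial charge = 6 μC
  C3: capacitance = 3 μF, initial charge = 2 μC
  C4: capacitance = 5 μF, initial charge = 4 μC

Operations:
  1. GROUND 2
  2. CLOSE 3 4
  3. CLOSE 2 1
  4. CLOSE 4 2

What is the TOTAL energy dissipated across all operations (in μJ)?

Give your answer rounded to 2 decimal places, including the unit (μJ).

Initial: C1(1μF, Q=14μC, V=14.00V), C2(2μF, Q=6μC, V=3.00V), C3(3μF, Q=2μC, V=0.67V), C4(5μF, Q=4μC, V=0.80V)
Op 1: GROUND 2: Q2=0; energy lost=9.000
Op 2: CLOSE 3-4: Q_total=6.00, C_total=8.00, V=0.75; Q3=2.25, Q4=3.75; dissipated=0.017
Op 3: CLOSE 2-1: Q_total=14.00, C_total=3.00, V=4.67; Q2=9.33, Q1=4.67; dissipated=65.333
Op 4: CLOSE 4-2: Q_total=13.08, C_total=7.00, V=1.87; Q4=9.35, Q2=3.74; dissipated=10.957
Total dissipated: 85.307 μJ

Answer: 85.31 μJ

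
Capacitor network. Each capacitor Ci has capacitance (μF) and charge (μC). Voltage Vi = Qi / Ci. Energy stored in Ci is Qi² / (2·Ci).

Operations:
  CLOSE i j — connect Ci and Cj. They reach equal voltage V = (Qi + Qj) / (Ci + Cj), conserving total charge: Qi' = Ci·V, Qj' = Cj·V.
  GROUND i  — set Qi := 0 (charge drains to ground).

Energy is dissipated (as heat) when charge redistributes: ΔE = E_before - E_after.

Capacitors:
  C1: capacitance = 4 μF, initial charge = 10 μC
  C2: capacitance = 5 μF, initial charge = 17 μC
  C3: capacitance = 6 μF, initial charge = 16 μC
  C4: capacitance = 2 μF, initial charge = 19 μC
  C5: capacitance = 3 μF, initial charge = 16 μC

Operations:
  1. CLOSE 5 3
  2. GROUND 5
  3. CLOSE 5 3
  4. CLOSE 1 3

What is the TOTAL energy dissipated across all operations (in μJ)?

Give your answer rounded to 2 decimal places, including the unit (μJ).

Answer: 38.74 μJ

Derivation:
Initial: C1(4μF, Q=10μC, V=2.50V), C2(5μF, Q=17μC, V=3.40V), C3(6μF, Q=16μC, V=2.67V), C4(2μF, Q=19μC, V=9.50V), C5(3μF, Q=16μC, V=5.33V)
Op 1: CLOSE 5-3: Q_total=32.00, C_total=9.00, V=3.56; Q5=10.67, Q3=21.33; dissipated=7.111
Op 2: GROUND 5: Q5=0; energy lost=18.963
Op 3: CLOSE 5-3: Q_total=21.33, C_total=9.00, V=2.37; Q5=7.11, Q3=14.22; dissipated=12.642
Op 4: CLOSE 1-3: Q_total=24.22, C_total=10.00, V=2.42; Q1=9.69, Q3=14.53; dissipated=0.020
Total dissipated: 38.736 μJ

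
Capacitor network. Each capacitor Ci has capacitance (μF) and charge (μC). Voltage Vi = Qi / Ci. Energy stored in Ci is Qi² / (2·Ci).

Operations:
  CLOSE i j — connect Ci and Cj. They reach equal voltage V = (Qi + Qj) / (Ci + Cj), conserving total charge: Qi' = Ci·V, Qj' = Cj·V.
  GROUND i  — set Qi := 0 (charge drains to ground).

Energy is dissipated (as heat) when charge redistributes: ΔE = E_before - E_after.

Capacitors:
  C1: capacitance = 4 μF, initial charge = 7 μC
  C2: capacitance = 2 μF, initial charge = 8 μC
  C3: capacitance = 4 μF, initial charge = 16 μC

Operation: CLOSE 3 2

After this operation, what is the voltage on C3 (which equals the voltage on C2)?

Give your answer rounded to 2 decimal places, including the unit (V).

Answer: 4.00 V

Derivation:
Initial: C1(4μF, Q=7μC, V=1.75V), C2(2μF, Q=8μC, V=4.00V), C3(4μF, Q=16μC, V=4.00V)
Op 1: CLOSE 3-2: Q_total=24.00, C_total=6.00, V=4.00; Q3=16.00, Q2=8.00; dissipated=0.000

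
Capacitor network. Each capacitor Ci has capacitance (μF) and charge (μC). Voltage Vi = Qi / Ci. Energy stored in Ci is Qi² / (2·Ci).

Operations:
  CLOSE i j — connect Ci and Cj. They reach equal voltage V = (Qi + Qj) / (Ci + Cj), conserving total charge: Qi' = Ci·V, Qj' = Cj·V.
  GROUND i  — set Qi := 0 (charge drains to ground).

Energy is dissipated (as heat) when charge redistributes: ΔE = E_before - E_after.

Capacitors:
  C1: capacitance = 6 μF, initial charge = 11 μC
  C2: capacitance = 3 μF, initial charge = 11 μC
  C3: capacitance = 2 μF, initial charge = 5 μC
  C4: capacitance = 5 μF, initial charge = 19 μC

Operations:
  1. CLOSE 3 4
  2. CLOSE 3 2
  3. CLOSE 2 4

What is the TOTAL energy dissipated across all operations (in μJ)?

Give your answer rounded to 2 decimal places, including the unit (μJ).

Answer: 1.26 μJ

Derivation:
Initial: C1(6μF, Q=11μC, V=1.83V), C2(3μF, Q=11μC, V=3.67V), C3(2μF, Q=5μC, V=2.50V), C4(5μF, Q=19μC, V=3.80V)
Op 1: CLOSE 3-4: Q_total=24.00, C_total=7.00, V=3.43; Q3=6.86, Q4=17.14; dissipated=1.207
Op 2: CLOSE 3-2: Q_total=17.86, C_total=5.00, V=3.57; Q3=7.14, Q2=10.71; dissipated=0.034
Op 3: CLOSE 2-4: Q_total=27.86, C_total=8.00, V=3.48; Q2=10.45, Q4=17.41; dissipated=0.019
Total dissipated: 1.260 μJ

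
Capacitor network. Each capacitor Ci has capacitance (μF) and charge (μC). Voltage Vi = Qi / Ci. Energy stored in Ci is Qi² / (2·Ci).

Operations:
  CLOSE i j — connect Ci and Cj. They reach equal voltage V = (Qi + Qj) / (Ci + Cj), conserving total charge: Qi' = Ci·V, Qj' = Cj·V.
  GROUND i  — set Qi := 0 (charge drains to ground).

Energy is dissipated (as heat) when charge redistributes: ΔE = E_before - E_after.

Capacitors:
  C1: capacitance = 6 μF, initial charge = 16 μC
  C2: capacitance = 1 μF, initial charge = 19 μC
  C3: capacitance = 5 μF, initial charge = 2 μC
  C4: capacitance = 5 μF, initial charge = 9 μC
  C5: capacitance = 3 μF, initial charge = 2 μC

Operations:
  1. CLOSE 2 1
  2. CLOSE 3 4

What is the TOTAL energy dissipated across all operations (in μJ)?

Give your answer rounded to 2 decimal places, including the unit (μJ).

Answer: 116.78 μJ

Derivation:
Initial: C1(6μF, Q=16μC, V=2.67V), C2(1μF, Q=19μC, V=19.00V), C3(5μF, Q=2μC, V=0.40V), C4(5μF, Q=9μC, V=1.80V), C5(3μF, Q=2μC, V=0.67V)
Op 1: CLOSE 2-1: Q_total=35.00, C_total=7.00, V=5.00; Q2=5.00, Q1=30.00; dissipated=114.333
Op 2: CLOSE 3-4: Q_total=11.00, C_total=10.00, V=1.10; Q3=5.50, Q4=5.50; dissipated=2.450
Total dissipated: 116.783 μJ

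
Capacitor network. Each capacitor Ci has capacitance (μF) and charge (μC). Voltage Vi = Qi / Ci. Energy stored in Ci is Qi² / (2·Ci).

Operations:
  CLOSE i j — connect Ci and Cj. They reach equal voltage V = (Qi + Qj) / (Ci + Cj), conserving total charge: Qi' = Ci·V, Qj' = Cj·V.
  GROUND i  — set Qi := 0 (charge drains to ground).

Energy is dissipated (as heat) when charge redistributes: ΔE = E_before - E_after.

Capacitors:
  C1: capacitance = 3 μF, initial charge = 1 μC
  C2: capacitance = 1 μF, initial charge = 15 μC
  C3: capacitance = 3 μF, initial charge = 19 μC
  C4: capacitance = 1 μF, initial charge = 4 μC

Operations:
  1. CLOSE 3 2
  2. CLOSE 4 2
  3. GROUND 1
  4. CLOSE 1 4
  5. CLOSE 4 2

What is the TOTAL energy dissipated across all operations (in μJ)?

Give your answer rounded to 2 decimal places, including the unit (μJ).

Initial: C1(3μF, Q=1μC, V=0.33V), C2(1μF, Q=15μC, V=15.00V), C3(3μF, Q=19μC, V=6.33V), C4(1μF, Q=4μC, V=4.00V)
Op 1: CLOSE 3-2: Q_total=34.00, C_total=4.00, V=8.50; Q3=25.50, Q2=8.50; dissipated=28.167
Op 2: CLOSE 4-2: Q_total=12.50, C_total=2.00, V=6.25; Q4=6.25, Q2=6.25; dissipated=5.062
Op 3: GROUND 1: Q1=0; energy lost=0.167
Op 4: CLOSE 1-4: Q_total=6.25, C_total=4.00, V=1.56; Q1=4.69, Q4=1.56; dissipated=14.648
Op 5: CLOSE 4-2: Q_total=7.81, C_total=2.00, V=3.91; Q4=3.91, Q2=3.91; dissipated=5.493
Total dissipated: 53.537 μJ

Answer: 53.54 μJ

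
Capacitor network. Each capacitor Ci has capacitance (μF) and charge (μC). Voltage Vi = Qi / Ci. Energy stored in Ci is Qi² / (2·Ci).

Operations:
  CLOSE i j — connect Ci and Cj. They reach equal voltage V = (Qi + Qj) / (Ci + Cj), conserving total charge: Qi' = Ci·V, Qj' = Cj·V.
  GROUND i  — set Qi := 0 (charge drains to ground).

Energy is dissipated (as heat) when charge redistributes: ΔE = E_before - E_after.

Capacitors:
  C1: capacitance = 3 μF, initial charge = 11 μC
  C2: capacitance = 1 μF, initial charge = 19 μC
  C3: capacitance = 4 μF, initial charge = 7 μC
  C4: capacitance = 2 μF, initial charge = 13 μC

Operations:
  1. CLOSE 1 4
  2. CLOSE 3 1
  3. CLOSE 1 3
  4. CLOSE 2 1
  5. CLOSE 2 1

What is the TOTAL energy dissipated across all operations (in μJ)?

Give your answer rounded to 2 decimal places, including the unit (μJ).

Initial: C1(3μF, Q=11μC, V=3.67V), C2(1μF, Q=19μC, V=19.00V), C3(4μF, Q=7μC, V=1.75V), C4(2μF, Q=13μC, V=6.50V)
Op 1: CLOSE 1-4: Q_total=24.00, C_total=5.00, V=4.80; Q1=14.40, Q4=9.60; dissipated=4.817
Op 2: CLOSE 3-1: Q_total=21.40, C_total=7.00, V=3.06; Q3=12.23, Q1=9.17; dissipated=7.974
Op 3: CLOSE 1-3: Q_total=21.40, C_total=7.00, V=3.06; Q1=9.17, Q3=12.23; dissipated=0.000
Op 4: CLOSE 2-1: Q_total=28.17, C_total=4.00, V=7.04; Q2=7.04, Q1=21.13; dissipated=95.316
Op 5: CLOSE 2-1: Q_total=28.17, C_total=4.00, V=7.04; Q2=7.04, Q1=21.13; dissipated=0.000
Total dissipated: 108.106 μJ

Answer: 108.11 μJ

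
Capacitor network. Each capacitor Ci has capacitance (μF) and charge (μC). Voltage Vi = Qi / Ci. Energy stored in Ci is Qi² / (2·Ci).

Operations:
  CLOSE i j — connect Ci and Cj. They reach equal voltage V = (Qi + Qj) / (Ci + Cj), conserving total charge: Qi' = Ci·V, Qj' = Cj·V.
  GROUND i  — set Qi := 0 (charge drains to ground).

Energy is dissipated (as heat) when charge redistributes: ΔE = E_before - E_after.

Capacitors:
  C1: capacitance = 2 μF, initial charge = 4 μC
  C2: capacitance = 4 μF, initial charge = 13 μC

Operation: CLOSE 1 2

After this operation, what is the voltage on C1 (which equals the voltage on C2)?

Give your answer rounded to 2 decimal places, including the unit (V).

Answer: 2.83 V

Derivation:
Initial: C1(2μF, Q=4μC, V=2.00V), C2(4μF, Q=13μC, V=3.25V)
Op 1: CLOSE 1-2: Q_total=17.00, C_total=6.00, V=2.83; Q1=5.67, Q2=11.33; dissipated=1.042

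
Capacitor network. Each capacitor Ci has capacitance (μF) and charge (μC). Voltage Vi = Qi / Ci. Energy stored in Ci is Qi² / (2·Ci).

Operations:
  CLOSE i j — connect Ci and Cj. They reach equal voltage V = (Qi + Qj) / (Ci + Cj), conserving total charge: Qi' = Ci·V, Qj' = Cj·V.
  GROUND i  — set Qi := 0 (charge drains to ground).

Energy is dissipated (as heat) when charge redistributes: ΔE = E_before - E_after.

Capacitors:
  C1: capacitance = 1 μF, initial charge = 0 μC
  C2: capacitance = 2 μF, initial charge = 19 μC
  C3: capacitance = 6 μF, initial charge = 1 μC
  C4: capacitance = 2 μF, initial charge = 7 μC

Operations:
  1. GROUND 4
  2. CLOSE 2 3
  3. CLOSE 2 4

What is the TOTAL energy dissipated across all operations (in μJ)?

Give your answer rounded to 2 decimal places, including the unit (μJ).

Initial: C1(1μF, Q=0μC, V=0.00V), C2(2μF, Q=19μC, V=9.50V), C3(6μF, Q=1μC, V=0.17V), C4(2μF, Q=7μC, V=3.50V)
Op 1: GROUND 4: Q4=0; energy lost=12.250
Op 2: CLOSE 2-3: Q_total=20.00, C_total=8.00, V=2.50; Q2=5.00, Q3=15.00; dissipated=65.333
Op 3: CLOSE 2-4: Q_total=5.00, C_total=4.00, V=1.25; Q2=2.50, Q4=2.50; dissipated=3.125
Total dissipated: 80.708 μJ

Answer: 80.71 μJ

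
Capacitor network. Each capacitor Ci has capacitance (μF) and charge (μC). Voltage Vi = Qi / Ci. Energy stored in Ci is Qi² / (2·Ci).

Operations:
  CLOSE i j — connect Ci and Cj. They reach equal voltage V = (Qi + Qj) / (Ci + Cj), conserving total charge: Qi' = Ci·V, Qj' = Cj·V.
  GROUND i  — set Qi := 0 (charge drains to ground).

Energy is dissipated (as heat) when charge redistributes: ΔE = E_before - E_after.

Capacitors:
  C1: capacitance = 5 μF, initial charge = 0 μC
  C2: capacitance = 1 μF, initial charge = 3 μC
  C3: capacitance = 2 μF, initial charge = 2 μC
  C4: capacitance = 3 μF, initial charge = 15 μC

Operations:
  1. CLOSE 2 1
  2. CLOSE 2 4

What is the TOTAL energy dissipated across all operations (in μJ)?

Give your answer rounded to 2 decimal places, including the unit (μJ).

Initial: C1(5μF, Q=0μC, V=0.00V), C2(1μF, Q=3μC, V=3.00V), C3(2μF, Q=2μC, V=1.00V), C4(3μF, Q=15μC, V=5.00V)
Op 1: CLOSE 2-1: Q_total=3.00, C_total=6.00, V=0.50; Q2=0.50, Q1=2.50; dissipated=3.750
Op 2: CLOSE 2-4: Q_total=15.50, C_total=4.00, V=3.88; Q2=3.88, Q4=11.62; dissipated=7.594
Total dissipated: 11.344 μJ

Answer: 11.34 μJ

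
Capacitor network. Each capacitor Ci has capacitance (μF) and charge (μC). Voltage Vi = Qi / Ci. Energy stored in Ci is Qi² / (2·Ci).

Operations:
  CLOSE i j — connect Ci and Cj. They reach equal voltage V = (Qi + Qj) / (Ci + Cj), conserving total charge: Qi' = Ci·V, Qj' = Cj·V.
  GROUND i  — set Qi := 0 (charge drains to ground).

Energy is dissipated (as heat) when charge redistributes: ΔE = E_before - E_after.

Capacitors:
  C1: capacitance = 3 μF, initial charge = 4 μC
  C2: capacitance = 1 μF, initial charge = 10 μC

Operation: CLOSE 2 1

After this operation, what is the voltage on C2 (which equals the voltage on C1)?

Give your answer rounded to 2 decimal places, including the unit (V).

Initial: C1(3μF, Q=4μC, V=1.33V), C2(1μF, Q=10μC, V=10.00V)
Op 1: CLOSE 2-1: Q_total=14.00, C_total=4.00, V=3.50; Q2=3.50, Q1=10.50; dissipated=28.167

Answer: 3.50 V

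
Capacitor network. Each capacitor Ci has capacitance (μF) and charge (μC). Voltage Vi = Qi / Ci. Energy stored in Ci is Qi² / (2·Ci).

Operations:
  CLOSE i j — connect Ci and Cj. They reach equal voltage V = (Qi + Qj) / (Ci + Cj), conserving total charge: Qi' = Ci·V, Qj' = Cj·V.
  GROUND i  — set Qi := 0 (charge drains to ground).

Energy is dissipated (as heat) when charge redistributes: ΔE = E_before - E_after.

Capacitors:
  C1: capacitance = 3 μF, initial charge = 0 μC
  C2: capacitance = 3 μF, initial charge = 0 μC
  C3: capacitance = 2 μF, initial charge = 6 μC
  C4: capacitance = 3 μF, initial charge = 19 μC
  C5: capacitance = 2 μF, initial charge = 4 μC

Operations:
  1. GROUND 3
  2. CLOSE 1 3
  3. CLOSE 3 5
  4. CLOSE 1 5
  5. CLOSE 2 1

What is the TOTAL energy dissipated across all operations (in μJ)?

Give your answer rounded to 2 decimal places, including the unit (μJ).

Initial: C1(3μF, Q=0μC, V=0.00V), C2(3μF, Q=0μC, V=0.00V), C3(2μF, Q=6μC, V=3.00V), C4(3μF, Q=19μC, V=6.33V), C5(2μF, Q=4μC, V=2.00V)
Op 1: GROUND 3: Q3=0; energy lost=9.000
Op 2: CLOSE 1-3: Q_total=0.00, C_total=5.00, V=0.00; Q1=0.00, Q3=0.00; dissipated=0.000
Op 3: CLOSE 3-5: Q_total=4.00, C_total=4.00, V=1.00; Q3=2.00, Q5=2.00; dissipated=2.000
Op 4: CLOSE 1-5: Q_total=2.00, C_total=5.00, V=0.40; Q1=1.20, Q5=0.80; dissipated=0.600
Op 5: CLOSE 2-1: Q_total=1.20, C_total=6.00, V=0.20; Q2=0.60, Q1=0.60; dissipated=0.120
Total dissipated: 11.720 μJ

Answer: 11.72 μJ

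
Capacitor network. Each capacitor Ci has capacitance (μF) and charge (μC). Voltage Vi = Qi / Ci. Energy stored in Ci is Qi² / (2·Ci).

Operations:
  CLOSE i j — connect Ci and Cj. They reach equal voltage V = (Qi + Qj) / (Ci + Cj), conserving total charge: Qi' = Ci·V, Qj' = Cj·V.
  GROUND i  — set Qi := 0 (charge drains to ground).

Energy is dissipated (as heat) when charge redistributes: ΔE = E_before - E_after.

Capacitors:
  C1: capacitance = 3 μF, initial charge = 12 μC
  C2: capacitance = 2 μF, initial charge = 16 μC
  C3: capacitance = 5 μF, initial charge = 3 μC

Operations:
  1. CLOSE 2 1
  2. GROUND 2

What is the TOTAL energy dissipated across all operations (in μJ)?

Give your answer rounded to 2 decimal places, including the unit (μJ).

Initial: C1(3μF, Q=12μC, V=4.00V), C2(2μF, Q=16μC, V=8.00V), C3(5μF, Q=3μC, V=0.60V)
Op 1: CLOSE 2-1: Q_total=28.00, C_total=5.00, V=5.60; Q2=11.20, Q1=16.80; dissipated=9.600
Op 2: GROUND 2: Q2=0; energy lost=31.360
Total dissipated: 40.960 μJ

Answer: 40.96 μJ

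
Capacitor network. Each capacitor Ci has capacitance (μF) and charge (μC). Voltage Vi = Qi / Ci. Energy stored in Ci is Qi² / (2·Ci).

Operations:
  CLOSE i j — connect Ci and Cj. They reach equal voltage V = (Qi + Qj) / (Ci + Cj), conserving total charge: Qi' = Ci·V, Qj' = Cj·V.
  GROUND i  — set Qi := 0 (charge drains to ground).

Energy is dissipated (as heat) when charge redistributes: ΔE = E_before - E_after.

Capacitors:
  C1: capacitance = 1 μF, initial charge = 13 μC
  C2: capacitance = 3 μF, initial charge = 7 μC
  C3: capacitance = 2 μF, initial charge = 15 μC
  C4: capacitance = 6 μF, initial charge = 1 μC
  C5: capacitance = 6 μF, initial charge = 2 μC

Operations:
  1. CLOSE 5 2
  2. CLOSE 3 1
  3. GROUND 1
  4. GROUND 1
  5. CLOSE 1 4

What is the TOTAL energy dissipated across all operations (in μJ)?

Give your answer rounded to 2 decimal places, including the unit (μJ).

Initial: C1(1μF, Q=13μC, V=13.00V), C2(3μF, Q=7μC, V=2.33V), C3(2μF, Q=15μC, V=7.50V), C4(6μF, Q=1μC, V=0.17V), C5(6μF, Q=2μC, V=0.33V)
Op 1: CLOSE 5-2: Q_total=9.00, C_total=9.00, V=1.00; Q5=6.00, Q2=3.00; dissipated=4.000
Op 2: CLOSE 3-1: Q_total=28.00, C_total=3.00, V=9.33; Q3=18.67, Q1=9.33; dissipated=10.083
Op 3: GROUND 1: Q1=0; energy lost=43.556
Op 4: GROUND 1: Q1=0; energy lost=0.000
Op 5: CLOSE 1-4: Q_total=1.00, C_total=7.00, V=0.14; Q1=0.14, Q4=0.86; dissipated=0.012
Total dissipated: 57.651 μJ

Answer: 57.65 μJ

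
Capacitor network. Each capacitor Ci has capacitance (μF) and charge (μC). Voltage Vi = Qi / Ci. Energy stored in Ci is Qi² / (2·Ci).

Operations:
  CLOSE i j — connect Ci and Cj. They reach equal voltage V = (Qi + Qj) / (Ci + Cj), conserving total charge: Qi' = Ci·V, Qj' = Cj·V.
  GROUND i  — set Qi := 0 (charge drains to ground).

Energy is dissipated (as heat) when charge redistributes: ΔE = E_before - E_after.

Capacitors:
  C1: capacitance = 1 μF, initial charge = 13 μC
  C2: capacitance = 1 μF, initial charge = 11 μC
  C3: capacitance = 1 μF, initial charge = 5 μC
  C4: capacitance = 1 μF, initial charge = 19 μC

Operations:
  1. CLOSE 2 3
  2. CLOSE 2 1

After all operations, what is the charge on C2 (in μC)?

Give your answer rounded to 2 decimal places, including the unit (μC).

Answer: 10.50 μC

Derivation:
Initial: C1(1μF, Q=13μC, V=13.00V), C2(1μF, Q=11μC, V=11.00V), C3(1μF, Q=5μC, V=5.00V), C4(1μF, Q=19μC, V=19.00V)
Op 1: CLOSE 2-3: Q_total=16.00, C_total=2.00, V=8.00; Q2=8.00, Q3=8.00; dissipated=9.000
Op 2: CLOSE 2-1: Q_total=21.00, C_total=2.00, V=10.50; Q2=10.50, Q1=10.50; dissipated=6.250
Final charges: Q1=10.50, Q2=10.50, Q3=8.00, Q4=19.00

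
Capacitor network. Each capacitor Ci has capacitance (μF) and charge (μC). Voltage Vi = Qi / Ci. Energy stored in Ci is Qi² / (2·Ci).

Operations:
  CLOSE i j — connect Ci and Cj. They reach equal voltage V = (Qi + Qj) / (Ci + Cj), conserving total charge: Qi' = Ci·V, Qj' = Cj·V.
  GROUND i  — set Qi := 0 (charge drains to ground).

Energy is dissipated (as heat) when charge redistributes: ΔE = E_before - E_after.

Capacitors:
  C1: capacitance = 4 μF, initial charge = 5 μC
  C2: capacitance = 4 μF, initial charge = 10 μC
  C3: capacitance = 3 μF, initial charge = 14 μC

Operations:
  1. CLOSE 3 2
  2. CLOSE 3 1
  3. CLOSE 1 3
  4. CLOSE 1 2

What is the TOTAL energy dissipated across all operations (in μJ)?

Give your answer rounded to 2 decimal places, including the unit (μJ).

Answer: 9.64 μJ

Derivation:
Initial: C1(4μF, Q=5μC, V=1.25V), C2(4μF, Q=10μC, V=2.50V), C3(3μF, Q=14μC, V=4.67V)
Op 1: CLOSE 3-2: Q_total=24.00, C_total=7.00, V=3.43; Q3=10.29, Q2=13.71; dissipated=4.024
Op 2: CLOSE 3-1: Q_total=15.29, C_total=7.00, V=2.18; Q3=6.55, Q1=8.73; dissipated=4.068
Op 3: CLOSE 1-3: Q_total=15.29, C_total=7.00, V=2.18; Q1=8.73, Q3=6.55; dissipated=0.000
Op 4: CLOSE 1-2: Q_total=22.45, C_total=8.00, V=2.81; Q1=11.22, Q2=11.22; dissipated=1.550
Total dissipated: 9.642 μJ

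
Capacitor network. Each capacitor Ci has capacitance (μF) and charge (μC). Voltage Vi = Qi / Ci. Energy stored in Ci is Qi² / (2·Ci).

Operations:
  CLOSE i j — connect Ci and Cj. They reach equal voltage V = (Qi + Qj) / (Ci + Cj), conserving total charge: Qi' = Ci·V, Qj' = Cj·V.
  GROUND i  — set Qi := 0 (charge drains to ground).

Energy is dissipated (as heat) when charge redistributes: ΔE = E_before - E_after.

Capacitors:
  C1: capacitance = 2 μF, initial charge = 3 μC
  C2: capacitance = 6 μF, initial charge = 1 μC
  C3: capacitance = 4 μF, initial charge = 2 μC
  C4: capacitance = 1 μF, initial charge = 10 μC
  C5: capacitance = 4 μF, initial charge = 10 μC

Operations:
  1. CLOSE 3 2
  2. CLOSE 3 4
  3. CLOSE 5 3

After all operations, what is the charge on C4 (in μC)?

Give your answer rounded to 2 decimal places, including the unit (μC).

Initial: C1(2μF, Q=3μC, V=1.50V), C2(6μF, Q=1μC, V=0.17V), C3(4μF, Q=2μC, V=0.50V), C4(1μF, Q=10μC, V=10.00V), C5(4μF, Q=10μC, V=2.50V)
Op 1: CLOSE 3-2: Q_total=3.00, C_total=10.00, V=0.30; Q3=1.20, Q2=1.80; dissipated=0.133
Op 2: CLOSE 3-4: Q_total=11.20, C_total=5.00, V=2.24; Q3=8.96, Q4=2.24; dissipated=37.636
Op 3: CLOSE 5-3: Q_total=18.96, C_total=8.00, V=2.37; Q5=9.48, Q3=9.48; dissipated=0.068
Final charges: Q1=3.00, Q2=1.80, Q3=9.48, Q4=2.24, Q5=9.48

Answer: 2.24 μC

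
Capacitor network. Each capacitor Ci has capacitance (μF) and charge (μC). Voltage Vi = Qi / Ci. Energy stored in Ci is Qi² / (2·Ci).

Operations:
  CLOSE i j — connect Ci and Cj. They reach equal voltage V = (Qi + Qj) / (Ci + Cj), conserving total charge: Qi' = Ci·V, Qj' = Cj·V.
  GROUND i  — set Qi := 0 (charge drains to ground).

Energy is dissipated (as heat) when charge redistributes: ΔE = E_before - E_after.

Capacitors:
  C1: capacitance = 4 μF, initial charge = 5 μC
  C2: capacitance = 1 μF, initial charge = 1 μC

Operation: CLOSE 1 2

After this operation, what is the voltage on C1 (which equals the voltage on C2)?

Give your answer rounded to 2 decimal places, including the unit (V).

Initial: C1(4μF, Q=5μC, V=1.25V), C2(1μF, Q=1μC, V=1.00V)
Op 1: CLOSE 1-2: Q_total=6.00, C_total=5.00, V=1.20; Q1=4.80, Q2=1.20; dissipated=0.025

Answer: 1.20 V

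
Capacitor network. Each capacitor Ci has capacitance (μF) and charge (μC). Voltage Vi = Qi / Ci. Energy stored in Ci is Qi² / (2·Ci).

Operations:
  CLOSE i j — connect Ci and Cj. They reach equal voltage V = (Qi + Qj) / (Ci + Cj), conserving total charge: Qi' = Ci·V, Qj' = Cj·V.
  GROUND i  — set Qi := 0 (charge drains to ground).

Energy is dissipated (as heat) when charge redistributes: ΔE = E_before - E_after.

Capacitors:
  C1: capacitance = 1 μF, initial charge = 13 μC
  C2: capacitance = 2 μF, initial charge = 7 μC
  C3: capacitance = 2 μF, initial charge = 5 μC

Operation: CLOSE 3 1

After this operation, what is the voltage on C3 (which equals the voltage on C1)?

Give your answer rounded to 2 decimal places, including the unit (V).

Answer: 6.00 V

Derivation:
Initial: C1(1μF, Q=13μC, V=13.00V), C2(2μF, Q=7μC, V=3.50V), C3(2μF, Q=5μC, V=2.50V)
Op 1: CLOSE 3-1: Q_total=18.00, C_total=3.00, V=6.00; Q3=12.00, Q1=6.00; dissipated=36.750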